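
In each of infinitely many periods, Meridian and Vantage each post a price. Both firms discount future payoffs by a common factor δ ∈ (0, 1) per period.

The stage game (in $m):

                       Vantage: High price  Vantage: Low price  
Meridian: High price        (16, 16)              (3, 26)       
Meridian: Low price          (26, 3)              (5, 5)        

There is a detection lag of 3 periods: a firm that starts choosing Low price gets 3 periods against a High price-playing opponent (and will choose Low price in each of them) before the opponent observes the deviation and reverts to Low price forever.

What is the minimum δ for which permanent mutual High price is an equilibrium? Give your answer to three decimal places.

Deviating for the 3 undetected periods gains 26−16 = 10 per period over cooperation, then loses 16−5 = 11 per period forever once punishment starts.
Gain: 10(1 + δ + … + δ^2); loss: 11·δ^3/(1−δ).
No profitable deviation ⇔ 10(1−δ^3) ≤ 11·δ^3, i.e. δ^3 ≥ 10/(10+11) = 10/21.
Hence δ ≥ (10/21)^(1/3) ≈ 0.781.

0.781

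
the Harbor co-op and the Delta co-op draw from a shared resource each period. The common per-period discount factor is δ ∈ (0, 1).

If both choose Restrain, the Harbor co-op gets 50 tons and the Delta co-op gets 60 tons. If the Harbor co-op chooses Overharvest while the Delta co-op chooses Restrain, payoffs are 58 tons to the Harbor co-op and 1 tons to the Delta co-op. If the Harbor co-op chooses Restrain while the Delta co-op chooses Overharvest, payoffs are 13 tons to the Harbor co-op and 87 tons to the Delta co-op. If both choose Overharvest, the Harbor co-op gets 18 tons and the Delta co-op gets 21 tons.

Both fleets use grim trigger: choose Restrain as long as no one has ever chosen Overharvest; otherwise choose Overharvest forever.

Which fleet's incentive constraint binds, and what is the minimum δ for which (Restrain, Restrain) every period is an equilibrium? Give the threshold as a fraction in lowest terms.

the Delta co-op; δ ≥ 9/22

the Harbor co-op's threshold: (58−50)/(58−18) = 1/5.
the Delta co-op's threshold: (87−60)/(87−21) = 9/22.
1/5 < 9/22, so the Delta co-op binds and δ* = 9/22.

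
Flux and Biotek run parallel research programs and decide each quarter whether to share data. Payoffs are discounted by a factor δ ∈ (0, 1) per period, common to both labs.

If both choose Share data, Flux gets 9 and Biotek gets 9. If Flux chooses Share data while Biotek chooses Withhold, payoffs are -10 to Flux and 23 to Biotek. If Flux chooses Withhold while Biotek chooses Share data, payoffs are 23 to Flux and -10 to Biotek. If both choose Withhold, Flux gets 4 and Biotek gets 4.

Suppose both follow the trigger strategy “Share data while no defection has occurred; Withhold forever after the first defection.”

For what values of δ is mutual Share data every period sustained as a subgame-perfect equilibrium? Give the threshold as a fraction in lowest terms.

14/19

Under grim trigger the critical discount factor is (T−C)/(T−P) with T = 23, C = 9, P = 4.
δ* = (23−9)/(23−4) = 14/19.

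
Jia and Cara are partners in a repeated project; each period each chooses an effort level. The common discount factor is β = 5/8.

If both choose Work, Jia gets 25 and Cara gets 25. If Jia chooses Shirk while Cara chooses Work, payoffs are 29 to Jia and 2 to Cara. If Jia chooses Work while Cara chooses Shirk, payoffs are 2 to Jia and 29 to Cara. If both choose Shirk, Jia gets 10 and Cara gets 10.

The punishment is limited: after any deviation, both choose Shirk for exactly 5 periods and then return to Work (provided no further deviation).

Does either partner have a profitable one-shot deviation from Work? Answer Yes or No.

IC: β+…+β^5 ≥ (29−25)/(25−10) = 4/15.
At β = 5/8: partial sum = 1.5077 ≥ 0.2667. Cooperation sustainable.

No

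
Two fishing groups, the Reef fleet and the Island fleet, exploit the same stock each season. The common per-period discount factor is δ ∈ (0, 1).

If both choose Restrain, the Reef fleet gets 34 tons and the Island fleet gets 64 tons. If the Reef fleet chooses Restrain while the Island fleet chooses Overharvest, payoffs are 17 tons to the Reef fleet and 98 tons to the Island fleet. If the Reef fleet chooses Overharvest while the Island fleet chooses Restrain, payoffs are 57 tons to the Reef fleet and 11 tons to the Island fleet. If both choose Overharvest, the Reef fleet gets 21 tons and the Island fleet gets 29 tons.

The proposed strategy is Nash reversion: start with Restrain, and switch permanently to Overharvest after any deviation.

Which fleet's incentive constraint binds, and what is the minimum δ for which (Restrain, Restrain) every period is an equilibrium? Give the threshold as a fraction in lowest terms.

the Reef fleet; δ ≥ 23/36

For the Reef fleet: deviation gain 57−34 = 23, per-period punishment loss 34−21 = 13. IC gives δ ≥ 23/36.
For the Island fleet: gain 34, loss 35 per period, so δ ≥ 34/69.
The tighter constraint is the Reef fleet's, so cooperation needs δ ≥ 23/36.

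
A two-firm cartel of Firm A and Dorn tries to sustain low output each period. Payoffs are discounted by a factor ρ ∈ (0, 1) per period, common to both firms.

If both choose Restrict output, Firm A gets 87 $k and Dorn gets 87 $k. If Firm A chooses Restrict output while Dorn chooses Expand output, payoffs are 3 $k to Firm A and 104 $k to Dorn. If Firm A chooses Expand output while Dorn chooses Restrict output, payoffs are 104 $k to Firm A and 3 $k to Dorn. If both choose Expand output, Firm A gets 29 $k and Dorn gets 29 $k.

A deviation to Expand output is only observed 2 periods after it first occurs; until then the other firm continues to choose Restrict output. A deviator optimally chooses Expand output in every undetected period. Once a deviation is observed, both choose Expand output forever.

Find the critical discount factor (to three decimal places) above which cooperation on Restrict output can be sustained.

A deviator earns 104 for 2 periods, then 29 forever; cooperating earns 87 forever. Multiplying the IC by (1−ρ):
87 ≥ 104(1−ρ^2) + 29ρ^2, so 75·ρ^2 ≥ 17 and ρ^2 ≥ 17/75.
ρ ≥ (17/75)^(1/2) ≈ 0.476.

0.476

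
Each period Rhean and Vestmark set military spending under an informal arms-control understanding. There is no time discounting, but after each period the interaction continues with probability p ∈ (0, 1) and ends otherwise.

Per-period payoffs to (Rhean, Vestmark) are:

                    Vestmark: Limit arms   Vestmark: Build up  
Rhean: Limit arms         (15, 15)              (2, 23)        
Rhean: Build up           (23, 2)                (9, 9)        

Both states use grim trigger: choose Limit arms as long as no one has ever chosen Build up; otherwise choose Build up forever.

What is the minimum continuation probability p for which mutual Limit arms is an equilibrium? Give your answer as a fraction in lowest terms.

4/7

Expected cooperation value is 15 + p·15 + p²·15 + … = 15/(1−p); deviation gives 23 + p·9/(1−p).
15 ≥ 23(1−p) + 9p ⇒ 14p ≥ 8 ⇒ p ≥ 8/14 = 4/7.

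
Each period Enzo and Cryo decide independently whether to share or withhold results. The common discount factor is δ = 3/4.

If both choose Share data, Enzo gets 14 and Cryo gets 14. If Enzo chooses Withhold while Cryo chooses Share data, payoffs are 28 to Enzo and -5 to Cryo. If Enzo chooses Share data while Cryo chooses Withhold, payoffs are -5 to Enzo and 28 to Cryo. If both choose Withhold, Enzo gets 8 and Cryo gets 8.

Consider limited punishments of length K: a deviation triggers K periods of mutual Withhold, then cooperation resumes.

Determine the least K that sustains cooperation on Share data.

No profitable deviation requires (14−8)(δ+…+δ^K) ≥ 28−14, i.e. δ+…+δ^K ≥ 7/3 ≈ 2.3333.
With δ = 3/4, the partial sums are K=1: 0.7500, K=2: 1.3125, K=3: 1.7344, K=4: 2.0508, K=5: 2.2881, K=6: 2.4661.
K = 6 is the first length at which the sum reaches 2.3333.

6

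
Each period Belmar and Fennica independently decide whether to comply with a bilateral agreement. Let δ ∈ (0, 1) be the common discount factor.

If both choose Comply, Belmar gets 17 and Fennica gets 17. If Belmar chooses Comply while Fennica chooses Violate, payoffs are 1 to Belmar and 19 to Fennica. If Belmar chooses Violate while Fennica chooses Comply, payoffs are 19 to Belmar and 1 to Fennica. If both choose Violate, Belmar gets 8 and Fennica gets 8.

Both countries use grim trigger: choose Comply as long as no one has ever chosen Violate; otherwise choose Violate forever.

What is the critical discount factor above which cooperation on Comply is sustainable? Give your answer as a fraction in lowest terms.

Under grim trigger the critical discount factor is (T−C)/(T−P) with T = 19, C = 17, P = 8.
δ* = (19−17)/(19−8) = 2/11.

2/11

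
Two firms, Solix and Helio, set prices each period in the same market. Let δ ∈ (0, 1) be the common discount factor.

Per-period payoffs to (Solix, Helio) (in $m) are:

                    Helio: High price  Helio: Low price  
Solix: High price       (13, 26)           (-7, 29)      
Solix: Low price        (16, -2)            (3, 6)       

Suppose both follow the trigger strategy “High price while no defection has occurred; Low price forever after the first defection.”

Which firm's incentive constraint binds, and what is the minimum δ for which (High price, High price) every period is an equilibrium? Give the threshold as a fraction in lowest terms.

Solix's threshold: (16−13)/(16−3) = 3/13.
Helio's threshold: (29−26)/(29−6) = 3/23.
3/13 > 3/23, so Solix binds and δ* = 3/13.

Solix; δ ≥ 3/13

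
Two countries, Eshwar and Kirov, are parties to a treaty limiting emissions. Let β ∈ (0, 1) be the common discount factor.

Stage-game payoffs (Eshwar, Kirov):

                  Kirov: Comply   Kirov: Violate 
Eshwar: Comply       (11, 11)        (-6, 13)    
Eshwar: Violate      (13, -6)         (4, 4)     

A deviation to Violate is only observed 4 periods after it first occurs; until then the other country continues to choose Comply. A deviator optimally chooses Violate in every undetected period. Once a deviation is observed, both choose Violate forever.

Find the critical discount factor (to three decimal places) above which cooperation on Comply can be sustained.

0.687

The best deviation is to choose Violate for all 4 undetected periods, earning 13 each, then 4 forever once detected.
Deviation value: 13(1−β^4)/(1−β) + 4β^4/(1−β); cooperation value: 11/(1−β).
IC: 11 ≥ 13(1−β^4) + 4β^4 = 13 − 9β^4.
So β^4 ≥ 2/9, giving β ≥ (2/9)^(1/4) ≈ 0.687.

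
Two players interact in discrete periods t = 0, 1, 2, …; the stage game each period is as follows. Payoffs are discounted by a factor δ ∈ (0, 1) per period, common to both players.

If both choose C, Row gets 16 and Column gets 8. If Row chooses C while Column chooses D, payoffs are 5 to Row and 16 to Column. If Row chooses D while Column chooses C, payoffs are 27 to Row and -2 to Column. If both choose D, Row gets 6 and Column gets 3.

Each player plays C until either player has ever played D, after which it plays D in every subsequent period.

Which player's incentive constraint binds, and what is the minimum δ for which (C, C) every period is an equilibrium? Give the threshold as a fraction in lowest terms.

Column; δ ≥ 8/13

For Row: deviation gain 27−16 = 11, per-period punishment loss 16−6 = 10. IC gives δ ≥ 11/21.
For Column: gain 8, loss 5 per period, so δ ≥ 8/13.
The tighter constraint is Column's, so cooperation needs δ ≥ 8/13.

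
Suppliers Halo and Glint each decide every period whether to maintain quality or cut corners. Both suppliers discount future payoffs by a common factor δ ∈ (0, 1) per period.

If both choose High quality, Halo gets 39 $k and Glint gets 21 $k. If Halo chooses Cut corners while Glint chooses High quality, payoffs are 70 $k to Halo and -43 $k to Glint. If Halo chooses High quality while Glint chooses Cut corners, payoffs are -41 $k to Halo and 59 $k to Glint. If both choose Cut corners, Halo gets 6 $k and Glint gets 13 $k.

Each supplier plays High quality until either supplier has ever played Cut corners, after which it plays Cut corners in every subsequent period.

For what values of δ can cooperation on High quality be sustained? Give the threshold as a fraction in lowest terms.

Halo's threshold: (70−39)/(70−6) = 31/64.
Glint's threshold: (59−21)/(59−13) = 19/23.
31/64 < 19/23, so Glint binds and δ* = 19/23.

19/23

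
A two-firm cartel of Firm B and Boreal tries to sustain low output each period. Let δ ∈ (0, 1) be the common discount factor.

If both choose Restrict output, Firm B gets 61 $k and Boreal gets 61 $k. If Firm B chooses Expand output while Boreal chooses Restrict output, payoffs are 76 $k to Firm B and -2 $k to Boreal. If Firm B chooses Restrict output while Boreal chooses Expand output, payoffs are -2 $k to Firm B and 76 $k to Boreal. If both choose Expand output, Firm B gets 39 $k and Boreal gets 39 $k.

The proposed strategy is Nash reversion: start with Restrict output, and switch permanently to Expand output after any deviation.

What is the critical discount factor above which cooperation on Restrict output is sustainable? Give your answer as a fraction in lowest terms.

15/37

One-period gain from deviating is 76 − 61 = 15. The loss is 61 − 39 = 22 in every subsequent period, with present value 22·δ/(1−δ).
Deviation is unprofitable when 22·δ/(1−δ) ≥ 15, i.e. δ/(1−δ) ≥ 15/22.
Equivalently δ ≥ 15/(15+22) = 15/37.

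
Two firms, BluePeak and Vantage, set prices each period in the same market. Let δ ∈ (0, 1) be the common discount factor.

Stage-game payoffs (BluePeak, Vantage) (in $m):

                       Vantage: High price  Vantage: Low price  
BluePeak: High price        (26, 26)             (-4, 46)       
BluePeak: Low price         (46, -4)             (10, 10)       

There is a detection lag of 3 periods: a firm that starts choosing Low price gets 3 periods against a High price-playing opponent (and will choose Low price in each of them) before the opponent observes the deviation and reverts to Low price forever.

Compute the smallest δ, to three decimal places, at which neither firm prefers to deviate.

0.822

A deviator earns 46 for 3 periods, then 10 forever; cooperating earns 26 forever. Multiplying the IC by (1−δ):
26 ≥ 46(1−δ^3) + 10δ^3, so 36·δ^3 ≥ 20 and δ^3 ≥ 5/9.
δ ≥ (5/9)^(1/3) ≈ 0.822.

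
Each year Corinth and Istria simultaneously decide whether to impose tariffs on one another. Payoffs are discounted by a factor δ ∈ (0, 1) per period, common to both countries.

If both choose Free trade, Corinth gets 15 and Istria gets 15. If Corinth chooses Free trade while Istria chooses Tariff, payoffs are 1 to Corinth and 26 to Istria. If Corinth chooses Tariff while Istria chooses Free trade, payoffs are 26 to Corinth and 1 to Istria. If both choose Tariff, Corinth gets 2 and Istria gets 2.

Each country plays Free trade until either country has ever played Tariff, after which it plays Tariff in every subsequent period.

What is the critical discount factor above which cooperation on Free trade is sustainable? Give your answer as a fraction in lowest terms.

15/(1−δ) ≥ 26 + 2δ/(1−δ)
15 ≥ 26 − 24δ
δ ≥ 11/24.

11/24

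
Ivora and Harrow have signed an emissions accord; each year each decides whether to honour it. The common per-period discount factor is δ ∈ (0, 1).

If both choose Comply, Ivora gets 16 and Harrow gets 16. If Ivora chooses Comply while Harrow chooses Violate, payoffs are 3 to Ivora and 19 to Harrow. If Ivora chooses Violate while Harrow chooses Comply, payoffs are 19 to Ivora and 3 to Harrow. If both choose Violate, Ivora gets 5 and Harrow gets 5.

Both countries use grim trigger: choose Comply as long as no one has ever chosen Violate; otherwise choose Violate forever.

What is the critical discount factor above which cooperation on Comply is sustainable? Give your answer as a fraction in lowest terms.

3/14

16/(1−δ) ≥ 19 + 5δ/(1−δ)
16 ≥ 19 − 14δ
δ ≥ 3/14.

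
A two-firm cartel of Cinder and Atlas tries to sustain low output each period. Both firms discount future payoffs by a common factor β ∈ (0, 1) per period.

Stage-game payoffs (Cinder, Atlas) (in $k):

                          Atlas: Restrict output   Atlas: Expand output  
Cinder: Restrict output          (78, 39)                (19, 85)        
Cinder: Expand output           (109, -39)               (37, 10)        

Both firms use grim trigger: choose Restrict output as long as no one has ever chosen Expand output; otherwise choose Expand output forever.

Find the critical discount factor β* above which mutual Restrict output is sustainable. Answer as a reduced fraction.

46/75

Cinder: cooperation gives 78 each period; deviation gives 109 once then 37 forever.
  78/(1−β) ≥ 109 + 37β/(1−β) ⇒ β ≥ 31/72.
Atlas: cooperation gives 39 each period; deviation gives 85 once then 10 forever.
  β ≥ 46/75.
Both must hold, so the binding constraint is Atlas's: β ≥ 46/75.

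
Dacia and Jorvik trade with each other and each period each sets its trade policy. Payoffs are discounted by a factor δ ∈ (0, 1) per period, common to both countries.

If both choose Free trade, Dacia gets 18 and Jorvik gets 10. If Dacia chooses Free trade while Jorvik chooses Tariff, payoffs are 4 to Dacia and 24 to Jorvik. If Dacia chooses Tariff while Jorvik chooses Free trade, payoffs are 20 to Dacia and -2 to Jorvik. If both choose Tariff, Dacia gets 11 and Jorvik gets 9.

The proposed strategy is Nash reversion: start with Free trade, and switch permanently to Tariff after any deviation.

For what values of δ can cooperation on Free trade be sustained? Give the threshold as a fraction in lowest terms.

For Dacia: deviation gain 20−18 = 2, per-period punishment loss 18−11 = 7. IC gives δ ≥ 2/9.
For Jorvik: gain 14, loss 1 per period, so δ ≥ 14/15.
The tighter constraint is Jorvik's, so cooperation needs δ ≥ 14/15.

14/15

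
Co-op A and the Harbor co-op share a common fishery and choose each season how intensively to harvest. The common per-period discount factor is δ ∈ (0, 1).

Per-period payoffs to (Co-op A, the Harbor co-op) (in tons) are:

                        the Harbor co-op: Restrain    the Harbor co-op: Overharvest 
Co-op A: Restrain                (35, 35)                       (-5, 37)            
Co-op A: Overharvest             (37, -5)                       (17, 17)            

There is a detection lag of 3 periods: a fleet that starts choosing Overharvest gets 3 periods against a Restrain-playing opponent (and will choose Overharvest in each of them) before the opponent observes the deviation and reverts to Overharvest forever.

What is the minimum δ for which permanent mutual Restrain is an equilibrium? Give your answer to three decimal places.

0.464

Deviating for the 3 undetected periods gains 37−35 = 2 per period over cooperation, then loses 35−17 = 18 per period forever once punishment starts.
Gain: 2(1 + δ + … + δ^2); loss: 18·δ^3/(1−δ).
No profitable deviation ⇔ 2(1−δ^3) ≤ 18·δ^3, i.e. δ^3 ≥ 2/(2+18) = 1/10.
Hence δ ≥ (1/10)^(1/3) ≈ 0.464.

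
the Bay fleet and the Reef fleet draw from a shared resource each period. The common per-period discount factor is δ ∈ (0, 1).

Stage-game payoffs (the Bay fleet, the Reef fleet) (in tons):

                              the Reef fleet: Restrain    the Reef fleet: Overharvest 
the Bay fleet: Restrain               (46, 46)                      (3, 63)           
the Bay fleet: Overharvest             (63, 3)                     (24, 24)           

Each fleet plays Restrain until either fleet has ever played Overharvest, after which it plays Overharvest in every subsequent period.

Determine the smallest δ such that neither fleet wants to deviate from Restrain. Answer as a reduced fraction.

17/39

One-period gain from deviating is 63 − 46 = 17. The loss is 46 − 24 = 22 in every subsequent period, with present value 22·δ/(1−δ).
Deviation is unprofitable when 22·δ/(1−δ) ≥ 17, i.e. δ/(1−δ) ≥ 17/22.
Equivalently δ ≥ 17/(17+22) = 17/39.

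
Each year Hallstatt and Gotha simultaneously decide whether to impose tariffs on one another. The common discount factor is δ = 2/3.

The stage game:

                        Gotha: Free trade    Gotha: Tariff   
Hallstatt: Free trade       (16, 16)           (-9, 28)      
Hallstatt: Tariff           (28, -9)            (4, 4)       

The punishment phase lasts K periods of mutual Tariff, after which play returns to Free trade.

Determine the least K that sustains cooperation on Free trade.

2

No profitable deviation requires (16−4)(δ+…+δ^K) ≥ 28−16, i.e. δ+…+δ^K ≥ 1 ≈ 1.0000.
With δ = 2/3, the partial sums are K=1: 0.6667, K=2: 1.1111.
K = 2 is the first length at which the sum reaches 1.0000.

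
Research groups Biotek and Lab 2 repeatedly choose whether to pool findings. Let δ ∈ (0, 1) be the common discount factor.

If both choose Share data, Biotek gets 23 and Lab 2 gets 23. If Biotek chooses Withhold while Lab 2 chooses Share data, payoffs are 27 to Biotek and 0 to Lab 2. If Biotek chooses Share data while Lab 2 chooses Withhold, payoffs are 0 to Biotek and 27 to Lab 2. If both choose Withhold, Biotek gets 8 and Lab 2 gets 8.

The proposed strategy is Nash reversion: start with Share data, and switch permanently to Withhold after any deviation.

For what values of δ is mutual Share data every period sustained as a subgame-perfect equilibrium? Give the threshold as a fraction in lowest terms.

4/19

Cooperation forever yields 23 each period: 23/(1−δ).
Deviating yields 27 once, then 8 forever: 27 + 8δ/(1−δ).
No profitable deviation requires 23/(1−δ) ≥ 27 + 8δ/(1−δ).
Multiplying by (1−δ): 23 ≥ 27(1−δ) + 8δ = 27 − 19δ.
So 19δ ≥ 4, i.e. δ ≥ 4/19.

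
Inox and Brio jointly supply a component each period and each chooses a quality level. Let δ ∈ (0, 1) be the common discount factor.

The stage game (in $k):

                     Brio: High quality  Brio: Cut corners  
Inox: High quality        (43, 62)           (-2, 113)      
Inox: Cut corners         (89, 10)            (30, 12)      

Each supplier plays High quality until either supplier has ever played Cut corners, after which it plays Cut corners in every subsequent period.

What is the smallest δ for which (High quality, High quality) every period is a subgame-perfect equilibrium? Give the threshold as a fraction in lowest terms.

Inox: cooperation gives 43 each period; deviation gives 89 once then 30 forever.
  43/(1−δ) ≥ 89 + 30δ/(1−δ) ⇒ δ ≥ 46/59.
Brio: cooperation gives 62 each period; deviation gives 113 once then 12 forever.
  δ ≥ 51/101.
Both must hold, so the binding constraint is Inox's: δ ≥ 46/59.

46/59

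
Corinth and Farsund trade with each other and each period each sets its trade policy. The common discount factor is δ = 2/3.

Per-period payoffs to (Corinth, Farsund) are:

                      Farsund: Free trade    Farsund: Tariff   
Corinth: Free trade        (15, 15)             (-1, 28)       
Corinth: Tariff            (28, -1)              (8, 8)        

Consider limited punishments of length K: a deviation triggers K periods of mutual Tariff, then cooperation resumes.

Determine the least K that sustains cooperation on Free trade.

IC: δ(1−δ^K)/(1−δ) ≥ (28−15)/(15−8) = 13/7.
With δ = 2/3: need 1 − δ^K ≥ 13/7·(1−2/3)/(2/3), i.e. δ^K ≤ 0.0714.
Since (2/3)^6 = 0.0878 and (2/3)^7 = 0.0585, the smallest such K is 7.

7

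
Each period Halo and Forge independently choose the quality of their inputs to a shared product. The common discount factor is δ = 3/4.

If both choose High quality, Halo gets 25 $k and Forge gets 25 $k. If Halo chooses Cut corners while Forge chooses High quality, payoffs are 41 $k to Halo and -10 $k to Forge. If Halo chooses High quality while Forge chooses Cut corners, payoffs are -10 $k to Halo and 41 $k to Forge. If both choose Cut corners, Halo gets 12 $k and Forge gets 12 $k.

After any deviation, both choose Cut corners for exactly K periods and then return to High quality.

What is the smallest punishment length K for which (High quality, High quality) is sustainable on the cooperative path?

2

Need Σ_{k=1}^{K} δ^k ≥ (41−25)/(25−12) = 1.2308 at δ = 3/4.
At K = 1 the sum is 0.7500 < 1.2308; at K = 2 it is 1.3125 ≥ 1.2308.
So the minimum punishment length is K = 2.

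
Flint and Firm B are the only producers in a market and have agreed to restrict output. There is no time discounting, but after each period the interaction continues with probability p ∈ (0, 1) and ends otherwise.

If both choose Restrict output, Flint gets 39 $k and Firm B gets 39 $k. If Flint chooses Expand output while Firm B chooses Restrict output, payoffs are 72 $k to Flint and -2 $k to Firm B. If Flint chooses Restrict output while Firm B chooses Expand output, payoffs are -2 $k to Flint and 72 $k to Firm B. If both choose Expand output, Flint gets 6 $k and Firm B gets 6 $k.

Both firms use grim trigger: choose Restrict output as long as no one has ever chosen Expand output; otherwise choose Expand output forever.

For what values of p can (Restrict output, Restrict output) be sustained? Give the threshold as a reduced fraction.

1/2

With no time discounting, the continuation probability p plays the role of the discount factor.
Grim-trigger IC: 39/(1−p) ≥ 72 + 6p/(1−p) ⇒ p ≥ (72−39)/(72−6) = 1/2.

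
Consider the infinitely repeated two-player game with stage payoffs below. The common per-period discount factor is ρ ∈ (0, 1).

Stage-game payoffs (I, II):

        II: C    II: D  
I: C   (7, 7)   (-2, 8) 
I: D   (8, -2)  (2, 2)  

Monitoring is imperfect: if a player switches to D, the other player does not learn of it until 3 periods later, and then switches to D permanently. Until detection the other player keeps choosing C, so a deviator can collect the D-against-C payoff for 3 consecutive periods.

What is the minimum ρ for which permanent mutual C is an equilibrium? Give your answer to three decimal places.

0.550

A deviator earns 8 for 3 periods, then 2 forever; cooperating earns 7 forever. Multiplying the IC by (1−ρ):
7 ≥ 8(1−ρ^3) + 2ρ^3, so 6·ρ^3 ≥ 1 and ρ^3 ≥ 1/6.
ρ ≥ (1/6)^(1/3) ≈ 0.550.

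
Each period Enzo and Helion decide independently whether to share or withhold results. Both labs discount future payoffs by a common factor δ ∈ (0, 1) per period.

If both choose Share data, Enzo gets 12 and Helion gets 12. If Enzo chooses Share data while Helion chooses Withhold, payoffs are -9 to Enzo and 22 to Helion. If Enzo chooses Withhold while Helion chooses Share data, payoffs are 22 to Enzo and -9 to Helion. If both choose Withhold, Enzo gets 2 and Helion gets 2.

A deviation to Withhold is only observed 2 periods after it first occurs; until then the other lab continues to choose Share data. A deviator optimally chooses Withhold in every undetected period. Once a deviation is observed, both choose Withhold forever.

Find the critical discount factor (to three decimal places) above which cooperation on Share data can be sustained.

Deviating for the 2 undetected periods gains 22−12 = 10 per period over cooperation, then loses 12−2 = 10 per period forever once punishment starts.
Gain: 10(1 + δ + … + δ^1); loss: 10·δ^2/(1−δ).
No profitable deviation ⇔ 10(1−δ^2) ≤ 10·δ^2, i.e. δ^2 ≥ 10/(10+10) = 1/2.
Hence δ ≥ (1/2)^(1/2) ≈ 0.707.

0.707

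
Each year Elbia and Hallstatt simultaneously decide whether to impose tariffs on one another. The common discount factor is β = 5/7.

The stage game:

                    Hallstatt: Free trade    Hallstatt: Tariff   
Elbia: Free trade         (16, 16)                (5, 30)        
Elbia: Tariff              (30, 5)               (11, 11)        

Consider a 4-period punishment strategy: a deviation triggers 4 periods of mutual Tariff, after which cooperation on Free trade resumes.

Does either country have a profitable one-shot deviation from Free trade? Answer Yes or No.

A one-shot deviation gives 30 now, then 11 for 4 periods, then back to 16.
Gain from deviating: (30−16) today; loss: (16−11) in each of the next 4 periods.
No-deviation condition: (16−11)(β+…+β^4) ≥ 30−16, i.e. β+…+β^4 ≥ 14/5.
At β = 5/7: β+…+β^4 = 1.8492 < 2.8000.
So cooperation is not sustainable.

Yes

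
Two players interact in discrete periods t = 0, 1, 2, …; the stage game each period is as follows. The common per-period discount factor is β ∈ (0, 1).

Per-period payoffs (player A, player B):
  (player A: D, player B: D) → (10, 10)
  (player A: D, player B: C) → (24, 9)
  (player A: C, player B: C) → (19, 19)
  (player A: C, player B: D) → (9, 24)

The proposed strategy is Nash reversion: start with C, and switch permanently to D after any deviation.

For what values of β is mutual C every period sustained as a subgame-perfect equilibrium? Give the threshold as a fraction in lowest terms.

5/14

Cooperation forever yields 19 each period: 19/(1−β).
Deviating yields 24 once, then 10 forever: 24 + 10β/(1−β).
No profitable deviation requires 19/(1−β) ≥ 24 + 10β/(1−β).
Multiplying by (1−β): 19 ≥ 24(1−β) + 10β = 24 − 14β.
So 14β ≥ 5, i.e. β ≥ 5/14.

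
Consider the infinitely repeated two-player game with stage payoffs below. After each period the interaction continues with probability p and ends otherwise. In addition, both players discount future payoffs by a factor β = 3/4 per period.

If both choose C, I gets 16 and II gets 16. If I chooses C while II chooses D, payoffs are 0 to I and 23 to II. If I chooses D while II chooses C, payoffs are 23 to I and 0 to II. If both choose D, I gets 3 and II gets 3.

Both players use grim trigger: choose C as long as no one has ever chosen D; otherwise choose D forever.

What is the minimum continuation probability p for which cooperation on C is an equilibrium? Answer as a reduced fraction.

Expected continuation weight on next period's payoff is β·p = 3/4·p, which plays the role of the discount factor.
Cooperation requires 3/4·p ≥ (23−16)/(23−3) = 7/20, hence p ≥ 7/15.

7/15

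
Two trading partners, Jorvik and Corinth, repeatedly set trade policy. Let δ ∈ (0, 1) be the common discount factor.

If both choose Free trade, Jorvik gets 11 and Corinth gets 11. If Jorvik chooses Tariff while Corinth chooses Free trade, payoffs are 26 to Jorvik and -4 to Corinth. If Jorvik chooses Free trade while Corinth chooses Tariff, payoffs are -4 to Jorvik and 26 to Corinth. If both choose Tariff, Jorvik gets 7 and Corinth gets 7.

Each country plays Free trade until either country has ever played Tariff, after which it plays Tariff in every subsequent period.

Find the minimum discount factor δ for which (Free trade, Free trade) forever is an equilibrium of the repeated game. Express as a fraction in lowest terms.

15/19

Cooperation forever yields 11 each period: 11/(1−δ).
Deviating yields 26 once, then 7 forever: 26 + 7δ/(1−δ).
No profitable deviation requires 11/(1−δ) ≥ 26 + 7δ/(1−δ).
Multiplying by (1−δ): 11 ≥ 26(1−δ) + 7δ = 26 − 19δ.
So 19δ ≥ 15, i.e. δ ≥ 15/19.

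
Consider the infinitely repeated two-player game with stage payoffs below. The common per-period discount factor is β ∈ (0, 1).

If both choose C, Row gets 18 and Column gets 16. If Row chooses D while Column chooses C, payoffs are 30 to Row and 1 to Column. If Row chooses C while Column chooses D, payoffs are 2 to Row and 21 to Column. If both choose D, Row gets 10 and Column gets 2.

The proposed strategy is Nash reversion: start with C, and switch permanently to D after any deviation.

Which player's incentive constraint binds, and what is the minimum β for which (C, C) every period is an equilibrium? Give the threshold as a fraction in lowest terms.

Row; β ≥ 3/5

Row: cooperation gives 18 each period; deviation gives 30 once then 10 forever.
  18/(1−β) ≥ 30 + 10β/(1−β) ⇒ β ≥ 12/20 = 3/5.
Column: cooperation gives 16 each period; deviation gives 21 once then 2 forever.
  β ≥ 5/19.
Both must hold, so the binding constraint is Row's: β ≥ 3/5.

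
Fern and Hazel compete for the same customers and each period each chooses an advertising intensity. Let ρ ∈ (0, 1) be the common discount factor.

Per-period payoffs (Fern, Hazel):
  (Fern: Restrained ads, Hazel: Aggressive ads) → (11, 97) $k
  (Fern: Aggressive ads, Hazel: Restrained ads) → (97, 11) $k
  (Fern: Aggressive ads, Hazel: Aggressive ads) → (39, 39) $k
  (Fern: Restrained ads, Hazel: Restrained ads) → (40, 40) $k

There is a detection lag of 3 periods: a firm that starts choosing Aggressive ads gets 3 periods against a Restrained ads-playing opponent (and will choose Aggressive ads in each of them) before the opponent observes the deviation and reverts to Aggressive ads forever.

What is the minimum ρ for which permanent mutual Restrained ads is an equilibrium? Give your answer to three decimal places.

A deviator earns 97 for 3 periods, then 39 forever; cooperating earns 40 forever. Multiplying the IC by (1−ρ):
40 ≥ 97(1−ρ^3) + 39ρ^3, so 58·ρ^3 ≥ 57 and ρ^3 ≥ 57/58.
ρ ≥ (57/58)^(1/3) ≈ 0.994.

0.994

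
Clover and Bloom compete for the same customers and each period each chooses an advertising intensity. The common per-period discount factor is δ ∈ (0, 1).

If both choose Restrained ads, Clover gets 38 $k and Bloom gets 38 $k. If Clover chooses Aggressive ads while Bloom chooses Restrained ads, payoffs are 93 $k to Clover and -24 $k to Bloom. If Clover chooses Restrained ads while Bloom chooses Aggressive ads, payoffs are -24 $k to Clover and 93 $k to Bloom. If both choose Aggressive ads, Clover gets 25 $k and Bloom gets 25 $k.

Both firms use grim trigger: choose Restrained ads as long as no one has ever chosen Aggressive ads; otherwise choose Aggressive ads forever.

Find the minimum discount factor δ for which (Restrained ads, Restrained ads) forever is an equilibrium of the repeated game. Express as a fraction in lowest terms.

One-period gain from deviating is 93 − 38 = 55. The loss is 38 − 25 = 13 in every subsequent period, with present value 13·δ/(1−δ).
Deviation is unprofitable when 13·δ/(1−δ) ≥ 55, i.e. δ/(1−δ) ≥ 55/13.
Equivalently δ ≥ 55/(55+13) = 55/68.

55/68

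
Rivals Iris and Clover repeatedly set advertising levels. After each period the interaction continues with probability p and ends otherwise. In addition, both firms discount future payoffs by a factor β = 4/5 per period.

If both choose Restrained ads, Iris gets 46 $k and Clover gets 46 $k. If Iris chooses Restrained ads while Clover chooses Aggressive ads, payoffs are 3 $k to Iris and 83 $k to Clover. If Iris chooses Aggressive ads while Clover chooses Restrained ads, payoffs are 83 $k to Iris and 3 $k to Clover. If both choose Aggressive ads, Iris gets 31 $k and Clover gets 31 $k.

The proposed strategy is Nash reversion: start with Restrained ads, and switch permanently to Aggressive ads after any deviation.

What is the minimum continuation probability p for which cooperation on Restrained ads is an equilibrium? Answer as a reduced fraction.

185/208

Expected continuation weight on next period's payoff is β·p = 4/5·p, which plays the role of the discount factor.
Cooperation requires 4/5·p ≥ (83−46)/(83−31) = 37/52, hence p ≥ 185/208.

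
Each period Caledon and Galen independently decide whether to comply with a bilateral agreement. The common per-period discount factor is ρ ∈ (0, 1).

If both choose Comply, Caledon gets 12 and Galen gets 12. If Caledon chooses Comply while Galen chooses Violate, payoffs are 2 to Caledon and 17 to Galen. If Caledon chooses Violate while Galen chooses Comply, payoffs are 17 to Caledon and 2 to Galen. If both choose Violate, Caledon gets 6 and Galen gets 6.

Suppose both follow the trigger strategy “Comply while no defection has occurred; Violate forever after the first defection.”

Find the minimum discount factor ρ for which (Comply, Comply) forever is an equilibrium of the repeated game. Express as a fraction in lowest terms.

Cooperation forever yields 12 each period: 12/(1−ρ).
Deviating yields 17 once, then 6 forever: 17 + 6ρ/(1−ρ).
No profitable deviation requires 12/(1−ρ) ≥ 17 + 6ρ/(1−ρ).
Multiplying by (1−ρ): 12 ≥ 17(1−ρ) + 6ρ = 17 − 11ρ.
So 11ρ ≥ 5, i.e. ρ ≥ 5/11.

5/11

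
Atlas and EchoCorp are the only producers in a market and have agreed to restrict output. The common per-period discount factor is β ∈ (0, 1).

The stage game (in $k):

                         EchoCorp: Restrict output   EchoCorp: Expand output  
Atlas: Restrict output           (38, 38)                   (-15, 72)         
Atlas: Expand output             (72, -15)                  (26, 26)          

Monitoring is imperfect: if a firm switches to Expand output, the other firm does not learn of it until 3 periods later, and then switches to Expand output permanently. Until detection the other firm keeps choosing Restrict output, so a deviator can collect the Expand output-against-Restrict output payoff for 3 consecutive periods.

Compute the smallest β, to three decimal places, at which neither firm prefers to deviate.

The best deviation is to choose Expand output for all 3 undetected periods, earning 72 each, then 26 forever once detected.
Deviation value: 72(1−β^3)/(1−β) + 26β^3/(1−β); cooperation value: 38/(1−β).
IC: 38 ≥ 72(1−β^3) + 26β^3 = 72 − 46β^3.
So β^3 ≥ 34/46 = 17/23, giving β ≥ (17/23)^(1/3) ≈ 0.904.

0.904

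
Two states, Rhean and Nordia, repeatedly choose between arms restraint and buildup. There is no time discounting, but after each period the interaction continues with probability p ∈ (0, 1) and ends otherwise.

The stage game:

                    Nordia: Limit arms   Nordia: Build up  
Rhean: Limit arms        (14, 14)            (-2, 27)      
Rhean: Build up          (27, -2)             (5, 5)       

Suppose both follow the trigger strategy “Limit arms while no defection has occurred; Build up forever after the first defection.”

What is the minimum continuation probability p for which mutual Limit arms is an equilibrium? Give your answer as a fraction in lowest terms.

With no time discounting, the continuation probability p plays the role of the discount factor.
Grim-trigger IC: 14/(1−p) ≥ 27 + 5p/(1−p) ⇒ p ≥ (27−14)/(27−5) = 13/22.

13/22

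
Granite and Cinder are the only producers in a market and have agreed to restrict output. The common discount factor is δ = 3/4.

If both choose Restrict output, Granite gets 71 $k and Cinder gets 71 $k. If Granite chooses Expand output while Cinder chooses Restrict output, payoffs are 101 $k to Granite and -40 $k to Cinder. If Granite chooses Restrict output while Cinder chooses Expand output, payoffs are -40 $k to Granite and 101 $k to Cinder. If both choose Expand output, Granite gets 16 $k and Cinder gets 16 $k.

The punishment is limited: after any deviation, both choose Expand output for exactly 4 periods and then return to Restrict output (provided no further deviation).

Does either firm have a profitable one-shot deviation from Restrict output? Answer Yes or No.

No

A one-shot deviation gives 101 now, then 16 for 4 periods, then back to 71.
Gain from deviating: (101−71) today; loss: (71−16) in each of the next 4 periods.
No-deviation condition: (71−16)(δ+…+δ^4) ≥ 101−71, i.e. δ+…+δ^4 ≥ 6/11.
At δ = 3/4: δ+…+δ^4 = 2.0508 ≥ 0.5455.
So cooperation is sustainable.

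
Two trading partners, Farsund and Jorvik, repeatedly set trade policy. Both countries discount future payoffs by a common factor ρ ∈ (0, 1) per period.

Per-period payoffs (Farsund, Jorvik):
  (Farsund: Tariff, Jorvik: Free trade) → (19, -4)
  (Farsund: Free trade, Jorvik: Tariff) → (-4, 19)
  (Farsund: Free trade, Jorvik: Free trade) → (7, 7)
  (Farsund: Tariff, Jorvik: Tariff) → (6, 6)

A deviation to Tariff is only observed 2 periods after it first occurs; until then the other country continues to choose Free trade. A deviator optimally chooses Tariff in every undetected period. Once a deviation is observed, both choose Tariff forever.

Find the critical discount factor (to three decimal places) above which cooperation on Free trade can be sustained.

0.961

A deviator earns 19 for 2 periods, then 6 forever; cooperating earns 7 forever. Multiplying the IC by (1−ρ):
7 ≥ 19(1−ρ^2) + 6ρ^2, so 13·ρ^2 ≥ 12 and ρ^2 ≥ 12/13.
ρ ≥ (12/13)^(1/2) ≈ 0.961.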